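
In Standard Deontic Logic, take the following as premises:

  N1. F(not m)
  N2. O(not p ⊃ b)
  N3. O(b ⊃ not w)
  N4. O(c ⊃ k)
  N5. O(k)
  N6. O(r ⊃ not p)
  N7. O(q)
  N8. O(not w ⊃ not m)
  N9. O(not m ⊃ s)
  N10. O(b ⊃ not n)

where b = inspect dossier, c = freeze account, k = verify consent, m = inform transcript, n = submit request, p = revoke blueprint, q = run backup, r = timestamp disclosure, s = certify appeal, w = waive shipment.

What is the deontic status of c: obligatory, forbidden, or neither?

Neither

Premise 4 is O(c ⊃ k); even if O(k) held, inferring O(c) would be affirming the consequent — invalid.
No premise or chain of K-axiom applications forces O(c), and none forces O(not c). So c is neither obligatory nor forbidden under these norms.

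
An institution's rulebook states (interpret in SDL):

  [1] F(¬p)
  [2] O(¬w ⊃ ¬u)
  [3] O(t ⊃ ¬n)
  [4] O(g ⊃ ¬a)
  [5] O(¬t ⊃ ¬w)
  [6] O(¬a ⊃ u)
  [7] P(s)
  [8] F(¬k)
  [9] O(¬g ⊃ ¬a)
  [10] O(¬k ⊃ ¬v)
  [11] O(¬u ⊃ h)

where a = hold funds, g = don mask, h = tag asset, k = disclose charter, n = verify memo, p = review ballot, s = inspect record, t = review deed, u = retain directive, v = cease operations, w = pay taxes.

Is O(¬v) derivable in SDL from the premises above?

No

Premise 10 is O(¬k ⊃ ¬v), but O(¬k) is not derivable from the premises, so it does not yield O(¬v).
No other premise forces O(¬v). An ideal world satisfying every premise can still have ¬v false, so O(¬v) is not derivable.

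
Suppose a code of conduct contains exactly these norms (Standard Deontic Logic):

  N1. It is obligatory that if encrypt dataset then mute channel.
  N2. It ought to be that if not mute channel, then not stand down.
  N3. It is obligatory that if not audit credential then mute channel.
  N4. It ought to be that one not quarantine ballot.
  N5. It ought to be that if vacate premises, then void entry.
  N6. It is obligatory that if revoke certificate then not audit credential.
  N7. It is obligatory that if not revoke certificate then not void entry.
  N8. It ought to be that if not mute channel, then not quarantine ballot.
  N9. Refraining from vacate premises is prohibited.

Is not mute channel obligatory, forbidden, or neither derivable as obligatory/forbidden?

F(¬vacate_premises) at premise 9 means O(vacate_premises).
From O(vacate_premises) and premise 5, O(vacate_premises → void_entry), we obtain O(void_entry).
Premise 7, O(¬revoke_certificate → ¬void_entry), contraposes to O(void_entry → revoke_certificate); with O(void_entry) we get O(revoke_certificate).
Premise 6 is O(revoke_certificate → ¬audit_credential); since O(revoke_certificate), deontic closure gives O(¬audit_credential).
With premise 3, O(¬audit_credential → mute_channel), the K-axiom yields O(mute_channel).
Premises 1, 2, 4, 8 do not contribute to this derivation.
Thus O(mute_channel), which is F(¬mute_channel): ¬mute_channel is forbidden.

Forbidden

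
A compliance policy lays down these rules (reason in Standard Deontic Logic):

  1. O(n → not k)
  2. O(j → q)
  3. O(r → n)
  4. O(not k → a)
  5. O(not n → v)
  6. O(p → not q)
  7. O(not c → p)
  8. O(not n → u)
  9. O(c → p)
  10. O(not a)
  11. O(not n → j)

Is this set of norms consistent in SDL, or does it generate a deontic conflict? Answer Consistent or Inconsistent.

By case analysis on c: premise 9 gives O(c → p) and premise 7 gives O(not c → p), so O(p) either way.
Applying K to premise 6 (O(p → not q)) and O(p) yields O(not q).
Premise 2 is O(j → q); contrapositively O(not q → not j). Since O(not q) holds, K gives O(not j).
The contrapositive of premise 11 (O(not n → j)) is O(not j → n), and O(not j) is already established, so O(n).
With premise 1, O(n → not k), the K-axiom yields O(not k).
With premise 4, O(not k → a), the K-axiom yields O(a).
Yet premise 10 states O(not a).
We now have both O(a) and O(not a) — a is simultaneously obligatory and forbidden, violating the D-axiom.

Inconsistent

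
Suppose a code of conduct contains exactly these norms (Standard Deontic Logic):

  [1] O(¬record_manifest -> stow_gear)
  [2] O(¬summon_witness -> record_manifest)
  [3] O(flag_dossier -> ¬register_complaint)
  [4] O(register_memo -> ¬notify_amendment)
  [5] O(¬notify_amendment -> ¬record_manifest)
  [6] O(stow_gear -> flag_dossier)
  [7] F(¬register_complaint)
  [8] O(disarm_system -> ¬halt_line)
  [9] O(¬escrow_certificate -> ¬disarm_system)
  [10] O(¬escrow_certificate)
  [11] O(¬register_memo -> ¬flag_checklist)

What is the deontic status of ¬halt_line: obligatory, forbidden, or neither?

Neither

Premise 8 is O(disarm_system -> ¬halt_line), but O(disarm_system) is not derivable from the premises, so it does not yield O(¬halt_line).
No premise or chain of K-axiom applications forces O(¬halt_line), and none forces O(halt_line). So ¬halt_line is neither obligatory nor forbidden under these norms.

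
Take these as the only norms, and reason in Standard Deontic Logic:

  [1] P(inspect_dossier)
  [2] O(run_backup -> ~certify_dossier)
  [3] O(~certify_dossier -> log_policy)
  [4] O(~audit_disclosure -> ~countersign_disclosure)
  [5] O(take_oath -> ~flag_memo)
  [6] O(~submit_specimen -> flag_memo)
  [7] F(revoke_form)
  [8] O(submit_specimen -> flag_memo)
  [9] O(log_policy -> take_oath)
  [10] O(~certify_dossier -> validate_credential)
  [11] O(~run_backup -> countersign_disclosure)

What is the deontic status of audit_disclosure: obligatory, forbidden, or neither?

Obligatory

Premises 8 and 6 are O(submit_specimen -> flag_memo) and O(~submit_specimen -> flag_memo); every ideal world satisfies submit_specimen or ~submit_specimen, so in either case flag_memo holds — hence O(flag_memo).
The contrapositive of premise 5 (O(take_oath -> ~flag_memo)) is O(flag_memo -> ~take_oath), and O(flag_memo) is already established, so O(~take_oath).
The contrapositive of premise 9 (O(log_policy -> take_oath)) is O(~take_oath -> ~log_policy), and O(~take_oath) is already established, so O(~log_policy).
Premise 3 is O(~certify_dossier -> log_policy); contrapositively O(~log_policy -> certify_dossier). Since O(~log_policy) holds, K gives O(certify_dossier).
The contrapositive of premise 2 (O(run_backup -> ~certify_dossier)) is O(certify_dossier -> ~run_backup), and O(certify_dossier) is already established, so O(~run_backup).
Applying K to premise 11 (O(~run_backup -> countersign_disclosure)) and O(~run_backup) yields O(countersign_disclosure).
Premise 4, O(~audit_disclosure -> ~countersign_disclosure), contraposes to O(countersign_disclosure -> audit_disclosure); with O(countersign_disclosure) we get O(audit_disclosure).
Premises 1, 7, 10 do not contribute to this derivation.
Hence audit_disclosure is obligatory.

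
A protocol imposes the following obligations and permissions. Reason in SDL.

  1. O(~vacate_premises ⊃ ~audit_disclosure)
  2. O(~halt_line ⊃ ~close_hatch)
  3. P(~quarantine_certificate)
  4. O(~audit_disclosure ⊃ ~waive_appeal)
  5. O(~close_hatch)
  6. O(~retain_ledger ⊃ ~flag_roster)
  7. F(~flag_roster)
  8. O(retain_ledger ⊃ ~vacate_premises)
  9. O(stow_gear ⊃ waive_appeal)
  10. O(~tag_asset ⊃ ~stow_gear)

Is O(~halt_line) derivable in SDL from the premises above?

Premise 2 is O(~halt_line ⊃ ~close_hatch); even if O(~close_hatch) held, inferring O(~halt_line) would be affirming the consequent — invalid.
No other premise forces O(~halt_line). An ideal world satisfying every premise can still have ~halt_line false, so O(~halt_line) is not derivable.

No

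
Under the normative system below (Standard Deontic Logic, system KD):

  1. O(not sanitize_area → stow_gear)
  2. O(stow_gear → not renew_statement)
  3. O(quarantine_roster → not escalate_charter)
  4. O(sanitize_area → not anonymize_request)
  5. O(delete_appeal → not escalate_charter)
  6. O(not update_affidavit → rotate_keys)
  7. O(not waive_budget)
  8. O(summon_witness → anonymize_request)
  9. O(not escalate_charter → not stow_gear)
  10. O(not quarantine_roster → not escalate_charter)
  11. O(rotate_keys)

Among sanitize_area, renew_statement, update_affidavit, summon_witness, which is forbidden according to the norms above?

Premises 10 and 3 are O(not quarantine_roster → not escalate_charter) and O(quarantine_roster → not escalate_charter); every ideal world satisfies not quarantine_roster or quarantine_roster, so in either case not escalate_charter holds — hence O(not escalate_charter).
Applying K to premise 9 (O(not escalate_charter → not stow_gear)) and O(not escalate_charter) yields O(not stow_gear).
Premise 1, O(not sanitize_area → stow_gear), contraposes to O(not stow_gear → sanitize_area); with O(not stow_gear) we get O(sanitize_area).
Premise 4 is O(sanitize_area → not anonymize_request); since O(sanitize_area), deontic closure gives O(not anonymize_request).
The contrapositive of premise 8 (O(summon_witness → anonymize_request)) is O(not anonymize_request → not summon_witness), and O(not anonymize_request) is already established, so O(not summon_witness).
So O(not summon_witness) holds, i.e. summon_witness is forbidden. None of the other listed options is forbidden under the premises.

summon_witness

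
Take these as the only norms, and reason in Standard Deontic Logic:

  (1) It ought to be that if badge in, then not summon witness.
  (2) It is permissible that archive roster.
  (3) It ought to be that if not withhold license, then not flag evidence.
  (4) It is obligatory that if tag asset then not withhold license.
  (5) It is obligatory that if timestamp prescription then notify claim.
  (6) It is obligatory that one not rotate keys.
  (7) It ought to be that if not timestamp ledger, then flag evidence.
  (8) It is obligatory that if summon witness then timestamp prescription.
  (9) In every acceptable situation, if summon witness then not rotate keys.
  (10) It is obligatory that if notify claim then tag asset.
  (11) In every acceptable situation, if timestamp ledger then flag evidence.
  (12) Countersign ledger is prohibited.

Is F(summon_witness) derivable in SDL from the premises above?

Yes

Premises 11 and 7 are O(timestamp_ledger → flag_evidence) and O(¬timestamp_ledger → flag_evidence); every ideal world satisfies timestamp_ledger or ¬timestamp_ledger, so in either case flag_evidence holds — hence O(flag_evidence).
The contrapositive of premise 3 (O(¬withhold_license → ¬flag_evidence)) is O(flag_evidence → withhold_license), and O(flag_evidence) is already established, so O(withhold_license).
Premise 4 is O(tag_asset → ¬withhold_license); contrapositively O(withhold_license → ¬tag_asset). Since O(withhold_license) holds, K gives O(¬tag_asset).
Premise 10, O(notify_claim → tag_asset), contraposes to O(¬tag_asset → ¬notify_claim); with O(¬tag_asset) we get O(¬notify_claim).
The contrapositive of premise 5 (O(timestamp_prescription → notify_claim)) is O(¬notify_claim → ¬timestamp_prescription), and O(¬notify_claim) is already established, so O(¬timestamp_prescription).
Premise 8 is O(summon_witness → timestamp_prescription); contrapositively O(¬timestamp_prescription → ¬summon_witness). Since O(¬timestamp_prescription) holds, K gives O(¬summon_witness).
Premises 1, 2, 6, 9, 12 do not contribute to this derivation.
So O(¬summon_witness) holds, i.e. F(summon_witness). The claim follows.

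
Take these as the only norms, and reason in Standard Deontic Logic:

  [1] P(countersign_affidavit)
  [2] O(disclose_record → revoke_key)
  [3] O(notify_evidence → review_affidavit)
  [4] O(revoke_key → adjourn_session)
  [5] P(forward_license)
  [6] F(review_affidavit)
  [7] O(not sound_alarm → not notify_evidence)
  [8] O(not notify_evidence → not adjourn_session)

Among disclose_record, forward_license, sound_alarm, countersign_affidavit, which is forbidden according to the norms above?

disclose_record

Premise 6, F(review_affidavit), is equivalent to O(not review_affidavit).
The contrapositive of premise 3 (O(notify_evidence → review_affidavit)) is O(not review_affidavit → not notify_evidence), and O(not review_affidavit) is already established, so O(not notify_evidence).
With premise 8, O(not notify_evidence → not adjourn_session), the K-axiom yields O(not adjourn_session).
Premise 4 is O(revoke_key → adjourn_session); contrapositively O(not adjourn_session → not revoke_key). Since O(not adjourn_session) holds, K gives O(not revoke_key).
The contrapositive of premise 2 (O(disclose_record → revoke_key)) is O(not revoke_key → not disclose_record), and O(not revoke_key) is already established, so O(not disclose_record).
So O(not disclose_record) holds, i.e. disclose_record is forbidden. None of the other listed options is forbidden under the premises.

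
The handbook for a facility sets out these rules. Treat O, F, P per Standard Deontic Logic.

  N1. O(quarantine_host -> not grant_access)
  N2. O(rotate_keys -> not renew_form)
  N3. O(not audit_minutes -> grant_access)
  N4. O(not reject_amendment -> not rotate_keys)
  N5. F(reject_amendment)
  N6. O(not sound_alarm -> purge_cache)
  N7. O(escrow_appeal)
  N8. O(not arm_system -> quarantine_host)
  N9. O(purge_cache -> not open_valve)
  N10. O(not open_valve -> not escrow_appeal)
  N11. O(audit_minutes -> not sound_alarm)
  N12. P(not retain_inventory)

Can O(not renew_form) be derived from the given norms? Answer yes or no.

Premise 2 is O(rotate_keys -> not renew_form), but O(rotate_keys) is not derivable from the premises, so it does not yield O(not renew_form).
No other premise forces O(not renew_form). An ideal world satisfying every premise can still have not renew_form false, so O(not renew_form) is not derivable.

No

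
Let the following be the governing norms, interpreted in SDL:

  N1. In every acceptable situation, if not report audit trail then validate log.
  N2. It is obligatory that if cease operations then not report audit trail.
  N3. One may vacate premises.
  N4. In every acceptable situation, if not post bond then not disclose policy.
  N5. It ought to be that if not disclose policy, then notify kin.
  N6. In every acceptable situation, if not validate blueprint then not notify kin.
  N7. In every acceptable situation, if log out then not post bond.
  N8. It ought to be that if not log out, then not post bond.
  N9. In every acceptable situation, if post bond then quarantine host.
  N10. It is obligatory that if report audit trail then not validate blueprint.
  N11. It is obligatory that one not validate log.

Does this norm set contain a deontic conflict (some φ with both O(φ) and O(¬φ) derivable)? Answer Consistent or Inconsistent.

Premises 7 and 8 are O(log_out → ¬post_bond) and O(¬log_out → ¬post_bond); every ideal world satisfies log_out or ¬log_out, so in either case ¬post_bond holds — hence O(¬post_bond).
With premise 4, O(¬post_bond → ¬disclose_policy), the K-axiom yields O(¬disclose_policy).
Premise 5 is O(¬disclose_policy → notify_kin); since O(¬disclose_policy), deontic closure gives O(notify_kin).
Premise 6, O(¬validate_blueprint → ¬notify_kin), contraposes to O(notify_kin → validate_blueprint); with O(notify_kin) we get O(validate_blueprint).
Premise 10, O(report_audit_trail → ¬validate_blueprint), contraposes to O(validate_blueprint → ¬report_audit_trail); with O(validate_blueprint) we get O(¬report_audit_trail).
From O(¬report_audit_trail) and premise 1, O(¬report_audit_trail → validate_log), we obtain O(validate_log).
Yet premise 11 states O(¬validate_log).
We now have both O(validate_log) and O(¬validate_log) — validate_log is simultaneously obligatory and forbidden, violating the D-axiom.

Inconsistent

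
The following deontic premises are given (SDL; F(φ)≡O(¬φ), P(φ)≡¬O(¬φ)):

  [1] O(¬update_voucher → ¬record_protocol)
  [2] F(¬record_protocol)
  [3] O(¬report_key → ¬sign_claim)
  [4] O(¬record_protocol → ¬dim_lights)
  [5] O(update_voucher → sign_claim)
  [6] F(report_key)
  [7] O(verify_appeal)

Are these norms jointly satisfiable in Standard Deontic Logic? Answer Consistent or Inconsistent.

Premise 2 is F(¬record_protocol), i.e. O(record_protocol).
The contrapositive of premise 1 (O(¬update_voucher → ¬record_protocol)) is O(record_protocol → update_voucher), and O(record_protocol) is already established, so O(update_voucher).
With premise 5, O(update_voucher → sign_claim), the K-axiom yields O(sign_claim).
The contrapositive of premise 3 (O(¬report_key → ¬sign_claim)) is O(sign_claim → report_key), and O(sign_claim) is already established, so O(report_key).
Yet premise 6 is F(report_key), i.e. O(¬report_key).
We now have both O(report_key) and O(¬report_key) — report_key is simultaneously obligatory and forbidden, violating the D-axiom.

Inconsistent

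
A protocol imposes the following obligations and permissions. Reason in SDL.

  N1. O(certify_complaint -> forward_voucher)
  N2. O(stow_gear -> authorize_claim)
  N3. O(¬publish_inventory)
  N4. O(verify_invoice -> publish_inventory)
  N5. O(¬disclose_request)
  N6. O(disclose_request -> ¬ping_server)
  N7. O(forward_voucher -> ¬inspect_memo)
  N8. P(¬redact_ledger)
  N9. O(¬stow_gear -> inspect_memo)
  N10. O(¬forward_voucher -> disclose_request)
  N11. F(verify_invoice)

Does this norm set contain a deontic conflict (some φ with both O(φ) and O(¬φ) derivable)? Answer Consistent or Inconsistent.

Premise 4 is O(verify_invoice -> publish_inventory), but O(verify_invoice) is not derivable from the premises, so it does not yield O(publish_inventory).
So O(publish_inventory) is not derivable, and the apparent clash with O(¬publish_inventory) does not arise.
A world satisfying every obligation exists (e.g. authorize_claim=true, certify_complaint=false, disclose_request=false, forward_voucher=true, inspect_memo=false, ping_server=false, publish_inventory=false, redact_ledger=false, stow_gear=true, verify_invoice=false); no atom is both obligatory and forbidden, so the set is consistent.

Consistent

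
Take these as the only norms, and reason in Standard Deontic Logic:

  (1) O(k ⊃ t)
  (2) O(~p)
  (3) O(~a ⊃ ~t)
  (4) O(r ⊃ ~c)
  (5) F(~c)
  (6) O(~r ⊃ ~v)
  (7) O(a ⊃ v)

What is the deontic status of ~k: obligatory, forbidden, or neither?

Premise 5, F(~c), is equivalent to O(c).
Premise 4, O(r ⊃ ~c), contraposes to O(c ⊃ ~r); with O(c) we get O(~r).
Premise 6 is O(~r ⊃ ~v); since O(~r), deontic closure gives O(~v).
The contrapositive of premise 7 (O(a ⊃ v)) is O(~v ⊃ ~a), and O(~v) is already established, so O(~a).
Premise 3 is O(~a ⊃ ~t); since O(~a), deontic closure gives O(~t).
Premise 1, O(k ⊃ t), contraposes to O(~t ⊃ ~k); with O(~t) we get O(~k).
Premise 2 does not contribute to this derivation.
Hence ~k is obligatory.

Obligatory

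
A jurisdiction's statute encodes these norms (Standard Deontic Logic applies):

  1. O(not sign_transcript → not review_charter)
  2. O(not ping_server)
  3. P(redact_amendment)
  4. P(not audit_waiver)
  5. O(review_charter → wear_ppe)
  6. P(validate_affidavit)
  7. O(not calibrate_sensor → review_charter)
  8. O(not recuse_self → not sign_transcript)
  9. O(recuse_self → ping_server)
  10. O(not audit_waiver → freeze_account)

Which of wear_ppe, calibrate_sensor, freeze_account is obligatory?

Premise 2 states O(not ping_server) outright.
Premise 9, O(recuse_self → ping_server), contraposes to O(not ping_server → not recuse_self); with O(not ping_server) we get O(not recuse_self).
With premise 8, O(not recuse_self → not sign_transcript), the K-axiom yields O(not sign_transcript).
From O(not sign_transcript) and premise 1, O(not sign_transcript → not review_charter), we obtain O(not review_charter).
The contrapositive of premise 7 (O(not calibrate_sensor → review_charter)) is O(not review_charter → calibrate_sensor), and O(not review_charter) is already established, so O(calibrate_sensor).
So O(calibrate_sensor) holds — calibrate_sensor is obligatory. None of the other listed options is made obligatory by any chain of premises.

calibrate_sensor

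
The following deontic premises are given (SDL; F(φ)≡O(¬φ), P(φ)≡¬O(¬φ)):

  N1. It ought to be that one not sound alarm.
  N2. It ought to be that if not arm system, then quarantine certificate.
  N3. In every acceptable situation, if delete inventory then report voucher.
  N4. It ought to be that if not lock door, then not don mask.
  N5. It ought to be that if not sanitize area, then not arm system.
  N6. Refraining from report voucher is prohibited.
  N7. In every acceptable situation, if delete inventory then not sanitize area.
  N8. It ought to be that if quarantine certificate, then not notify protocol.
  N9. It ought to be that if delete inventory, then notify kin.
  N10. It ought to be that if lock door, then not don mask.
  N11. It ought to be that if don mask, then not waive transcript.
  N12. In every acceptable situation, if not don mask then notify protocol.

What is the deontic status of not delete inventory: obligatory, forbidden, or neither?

Obligatory

Premises 10 and 4 are O(lock_door → ¬don_mask) and O(¬lock_door → ¬don_mask); every ideal world satisfies lock_door or ¬lock_door, so in either case ¬don_mask holds — hence O(¬don_mask).
From O(¬don_mask) and premise 12, O(¬don_mask → notify_protocol), we obtain O(notify_protocol).
Premise 8 is O(quarantine_certificate → ¬notify_protocol); contrapositively O(notify_protocol → ¬quarantine_certificate). Since O(notify_protocol) holds, K gives O(¬quarantine_certificate).
Premise 2 is O(¬arm_system → quarantine_certificate); contrapositively O(¬quarantine_certificate → arm_system). Since O(¬quarantine_certificate) holds, K gives O(arm_system).
Premise 5, O(¬sanitize_area → ¬arm_system), contraposes to O(arm_system → sanitize_area); with O(arm_system) we get O(sanitize_area).
The contrapositive of premise 7 (O(delete_inventory → ¬sanitize_area)) is O(sanitize_area → ¬delete_inventory), and O(sanitize_area) is already established, so O(¬delete_inventory).
Premises 1, 3, 6, 9, 11 do not contribute to this derivation.
Hence ¬delete_inventory is obligatory.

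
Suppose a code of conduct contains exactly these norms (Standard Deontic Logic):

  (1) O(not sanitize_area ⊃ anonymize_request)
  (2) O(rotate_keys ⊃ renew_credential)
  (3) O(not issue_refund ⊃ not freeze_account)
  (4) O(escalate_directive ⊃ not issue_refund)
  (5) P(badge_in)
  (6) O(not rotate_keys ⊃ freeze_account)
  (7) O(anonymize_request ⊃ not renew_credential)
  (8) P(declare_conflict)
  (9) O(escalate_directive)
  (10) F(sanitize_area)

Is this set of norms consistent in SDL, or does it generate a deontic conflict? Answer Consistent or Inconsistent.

Inconsistent

Premise 10 is F(sanitize_area), i.e. O(not sanitize_area).
From O(not sanitize_area) and premise 1, O(not sanitize_area ⊃ anonymize_request), we obtain O(anonymize_request).
With premise 7, O(anonymize_request ⊃ not renew_credential), the K-axiom yields O(not renew_credential).
Premise 2, O(rotate_keys ⊃ renew_credential), contraposes to O(not renew_credential ⊃ not rotate_keys); with O(not renew_credential) we get O(not rotate_keys).
From O(not rotate_keys) and premise 6, O(not rotate_keys ⊃ freeze_account), we obtain O(freeze_account).
Premise 3 is O(not issue_refund ⊃ not freeze_account); contrapositively O(freeze_account ⊃ issue_refund). Since O(freeze_account) holds, K gives O(issue_refund).
Premise 4, O(escalate_directive ⊃ not issue_refund), contraposes to O(issue_refund ⊃ not escalate_directive); with O(issue_refund) we get O(not escalate_directive).
However, premise 9 gives O(escalate_directive).
We now have both O(not escalate_directive) and O(escalate_directive) — escalate_directive is simultaneously obligatory and forbidden, violating the D-axiom.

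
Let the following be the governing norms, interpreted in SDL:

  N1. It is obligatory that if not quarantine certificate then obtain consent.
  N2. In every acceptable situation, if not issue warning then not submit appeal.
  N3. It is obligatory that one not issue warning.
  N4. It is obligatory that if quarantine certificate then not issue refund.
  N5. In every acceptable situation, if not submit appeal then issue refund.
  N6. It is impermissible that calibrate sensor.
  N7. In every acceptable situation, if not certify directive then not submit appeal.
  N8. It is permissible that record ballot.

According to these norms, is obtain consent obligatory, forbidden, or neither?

From premise 3 we have O(¬issue_warning).
Applying K to premise 2 (O(¬issue_warning → ¬submit_appeal)) and O(¬issue_warning) yields O(¬submit_appeal).
Premise 5 is O(¬submit_appeal → issue_refund); since O(¬submit_appeal), deontic closure gives O(issue_refund).
Premise 4 is O(quarantine_certificate → ¬issue_refund); contrapositively O(issue_refund → ¬quarantine_certificate). Since O(issue_refund) holds, K gives O(¬quarantine_certificate).
Applying K to premise 1 (O(¬quarantine_certificate → obtain_consent)) and O(¬quarantine_certificate) yields O(obtain_consent).
Premises 6, 7, 8 do not contribute to this derivation.
Hence obtain_consent is obligatory.

Obligatory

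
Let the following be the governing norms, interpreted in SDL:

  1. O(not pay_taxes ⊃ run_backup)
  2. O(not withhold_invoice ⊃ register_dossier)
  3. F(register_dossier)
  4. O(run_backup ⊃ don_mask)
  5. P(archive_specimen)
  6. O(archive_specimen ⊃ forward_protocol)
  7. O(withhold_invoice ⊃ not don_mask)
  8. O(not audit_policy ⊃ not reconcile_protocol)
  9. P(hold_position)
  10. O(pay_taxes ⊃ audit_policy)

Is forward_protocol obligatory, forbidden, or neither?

Neither

Premise 6 is O(archive_specimen ⊃ forward_protocol), but O(archive_specimen) is not derivable from the premises (the permission P(archive_specimen) asserts only not O(not archive_specimen), not O(archive_specimen)), so it does not yield O(forward_protocol).
No premise or chain of K-axiom applications forces O(forward_protocol), and none forces O(not forward_protocol). So forward_protocol is neither obligatory nor forbidden under these norms.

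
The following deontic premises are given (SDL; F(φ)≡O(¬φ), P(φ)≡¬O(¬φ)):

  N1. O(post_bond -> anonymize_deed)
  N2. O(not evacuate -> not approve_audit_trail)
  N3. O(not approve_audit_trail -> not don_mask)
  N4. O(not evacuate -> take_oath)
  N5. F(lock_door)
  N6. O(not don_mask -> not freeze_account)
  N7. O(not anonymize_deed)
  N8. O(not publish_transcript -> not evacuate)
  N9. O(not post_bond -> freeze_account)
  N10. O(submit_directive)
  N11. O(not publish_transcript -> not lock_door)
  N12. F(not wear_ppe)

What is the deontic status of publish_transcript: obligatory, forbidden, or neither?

Obligatory

Premise 7 gives O(not anonymize_deed).
Premise 1, O(post_bond -> anonymize_deed), contraposes to O(not anonymize_deed -> not post_bond); with O(not anonymize_deed) we get O(not post_bond).
With premise 9, O(not post_bond -> freeze_account), the K-axiom yields O(freeze_account).
Premise 6, O(not don_mask -> not freeze_account), contraposes to O(freeze_account -> don_mask); with O(freeze_account) we get O(don_mask).
The contrapositive of premise 3 (O(not approve_audit_trail -> not don_mask)) is O(don_mask -> approve_audit_trail), and O(don_mask) is already established, so O(approve_audit_trail).
Premise 2, O(not evacuate -> not approve_audit_trail), contraposes to O(approve_audit_trail -> evacuate); with O(approve_audit_trail) we get O(evacuate).
The contrapositive of premise 8 (O(not publish_transcript -> not evacuate)) is O(evacuate -> publish_transcript), and O(evacuate) is already established, so O(publish_transcript).
Premises 4, 5, 10, 11, 12 do not contribute to this derivation.
Hence publish_transcript is obligatory.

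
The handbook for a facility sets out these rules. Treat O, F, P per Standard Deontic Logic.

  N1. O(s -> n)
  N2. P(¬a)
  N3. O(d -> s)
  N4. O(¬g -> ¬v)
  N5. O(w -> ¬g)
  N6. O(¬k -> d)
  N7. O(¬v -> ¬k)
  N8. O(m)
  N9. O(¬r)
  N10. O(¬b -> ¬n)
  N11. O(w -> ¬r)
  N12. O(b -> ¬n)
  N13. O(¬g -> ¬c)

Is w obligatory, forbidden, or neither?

Forbidden

By case analysis on ¬b: premise 10 gives O(¬b -> ¬n) and premise 12 gives O(b -> ¬n), so O(¬n) either way.
The contrapositive of premise 1 (O(s -> n)) is O(¬n -> ¬s), and O(¬n) is already established, so O(¬s).
Premise 3 is O(d -> s); contrapositively O(¬s -> ¬d). Since O(¬s) holds, K gives O(¬d).
The contrapositive of premise 6 (O(¬k -> d)) is O(¬d -> k), and O(¬d) is already established, so O(k).
Premise 7, O(¬v -> ¬k), contraposes to O(k -> v); with O(k) we get O(v).
Premise 4, O(¬g -> ¬v), contraposes to O(v -> g); with O(v) we get O(g).
Premise 5, O(w -> ¬g), contraposes to O(g -> ¬w); with O(g) we get O(¬w).
Premises 2, 8, 9, 11, 13 do not contribute to this derivation.
Thus O(¬w), which is F(w): w is forbidden.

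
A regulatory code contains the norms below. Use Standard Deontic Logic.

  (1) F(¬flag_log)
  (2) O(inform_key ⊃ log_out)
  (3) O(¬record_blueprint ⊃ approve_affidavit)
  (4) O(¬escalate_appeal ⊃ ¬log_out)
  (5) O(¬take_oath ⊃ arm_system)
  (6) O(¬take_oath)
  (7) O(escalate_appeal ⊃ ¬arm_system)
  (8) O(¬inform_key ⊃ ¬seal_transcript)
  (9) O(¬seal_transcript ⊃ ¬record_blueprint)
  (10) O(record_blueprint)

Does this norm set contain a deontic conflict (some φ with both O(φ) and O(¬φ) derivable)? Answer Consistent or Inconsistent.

From premise 10 we have O(record_blueprint).
Premise 9 is O(¬seal_transcript ⊃ ¬record_blueprint); contrapositively O(record_blueprint ⊃ seal_transcript). Since O(record_blueprint) holds, K gives O(seal_transcript).
Premise 8 is O(¬inform_key ⊃ ¬seal_transcript); contrapositively O(seal_transcript ⊃ inform_key). Since O(seal_transcript) holds, K gives O(inform_key).
From O(inform_key) and premise 2, O(inform_key ⊃ log_out), we obtain O(log_out).
The contrapositive of premise 4 (O(¬escalate_appeal ⊃ ¬log_out)) is O(log_out ⊃ escalate_appeal), and O(log_out) is already established, so O(escalate_appeal).
With premise 7, O(escalate_appeal ⊃ ¬arm_system), the K-axiom yields O(¬arm_system).
The contrapositive of premise 5 (O(¬take_oath ⊃ arm_system)) is O(¬arm_system ⊃ take_oath), and O(¬arm_system) is already established, so O(take_oath).
However, premise 6 gives O(¬take_oath).
We now have both O(take_oath) and O(¬take_oath) — take_oath is simultaneously obligatory and forbidden, violating the D-axiom.

Inconsistent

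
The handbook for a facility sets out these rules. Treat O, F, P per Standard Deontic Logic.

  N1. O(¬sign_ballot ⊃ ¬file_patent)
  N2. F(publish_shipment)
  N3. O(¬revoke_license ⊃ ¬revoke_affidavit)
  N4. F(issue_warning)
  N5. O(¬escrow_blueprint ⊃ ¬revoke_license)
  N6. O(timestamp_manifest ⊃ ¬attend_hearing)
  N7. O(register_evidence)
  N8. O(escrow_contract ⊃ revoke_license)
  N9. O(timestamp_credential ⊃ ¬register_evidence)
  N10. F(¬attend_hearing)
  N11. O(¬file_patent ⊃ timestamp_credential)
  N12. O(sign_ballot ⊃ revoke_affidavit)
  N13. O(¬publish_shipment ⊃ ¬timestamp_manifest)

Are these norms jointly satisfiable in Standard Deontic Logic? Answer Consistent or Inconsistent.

Consistent

Premise 6 is O(timestamp_manifest ⊃ ¬attend_hearing), but O(timestamp_manifest) is not derivable from the premises, so it does not yield O(¬attend_hearing).
So O(¬attend_hearing) is not derivable, and the apparent clash with O(attend_hearing) does not arise.
A world satisfying every obligation exists (e.g. attend_hearing=true, escrow_blueprint=true, escrow_contract=false, file_patent=true, issue_warning=false, publish_shipment=false, register_evidence=true, revoke_affidavit=true, revoke_license=true, sign_ballot=true, timestamp_credential=false, timestamp_manifest=false); no atom is both obligatory and forbidden, so the set is consistent.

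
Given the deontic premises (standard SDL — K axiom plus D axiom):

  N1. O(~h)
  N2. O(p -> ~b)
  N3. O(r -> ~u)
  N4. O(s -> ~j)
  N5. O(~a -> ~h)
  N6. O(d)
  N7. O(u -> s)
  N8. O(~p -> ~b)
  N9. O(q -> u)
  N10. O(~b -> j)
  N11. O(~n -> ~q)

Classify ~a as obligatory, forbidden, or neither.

Neither

Premise 5 is O(~a -> ~h); even if O(~h) held, inferring O(~a) would be affirming the consequent — invalid.
No premise or chain of K-axiom applications forces O(~a), and none forces O(a). So ~a is neither obligatory nor forbidden under these norms.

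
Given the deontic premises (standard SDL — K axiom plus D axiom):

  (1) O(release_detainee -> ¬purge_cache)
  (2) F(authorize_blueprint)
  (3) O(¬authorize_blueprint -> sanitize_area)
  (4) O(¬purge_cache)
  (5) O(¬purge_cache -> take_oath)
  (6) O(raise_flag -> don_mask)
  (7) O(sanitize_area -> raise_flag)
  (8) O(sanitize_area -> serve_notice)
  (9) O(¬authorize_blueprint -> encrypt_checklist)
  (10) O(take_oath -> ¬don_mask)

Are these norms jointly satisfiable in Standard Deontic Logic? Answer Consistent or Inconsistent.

Inconsistent

From premise 4 we have O(¬purge_cache).
With premise 5, O(¬purge_cache -> take_oath), the K-axiom yields O(take_oath).
With premise 10, O(take_oath -> ¬don_mask), the K-axiom yields O(¬don_mask).
Premise 6 is O(raise_flag -> don_mask); contrapositively O(¬don_mask -> ¬raise_flag). Since O(¬don_mask) holds, K gives O(¬raise_flag).
Premise 7, O(sanitize_area -> raise_flag), contraposes to O(¬raise_flag -> ¬sanitize_area); with O(¬raise_flag) we get O(¬sanitize_area).
The contrapositive of premise 3 (O(¬authorize_blueprint -> sanitize_area)) is O(¬sanitize_area -> authorize_blueprint), and O(¬sanitize_area) is already established, so O(authorize_blueprint).
However, F(authorize_blueprint) at premise 2 amounts to O(¬authorize_blueprint).
We now have both O(authorize_blueprint) and O(¬authorize_blueprint) — authorize_blueprint is simultaneously obligatory and forbidden, violating the D-axiom.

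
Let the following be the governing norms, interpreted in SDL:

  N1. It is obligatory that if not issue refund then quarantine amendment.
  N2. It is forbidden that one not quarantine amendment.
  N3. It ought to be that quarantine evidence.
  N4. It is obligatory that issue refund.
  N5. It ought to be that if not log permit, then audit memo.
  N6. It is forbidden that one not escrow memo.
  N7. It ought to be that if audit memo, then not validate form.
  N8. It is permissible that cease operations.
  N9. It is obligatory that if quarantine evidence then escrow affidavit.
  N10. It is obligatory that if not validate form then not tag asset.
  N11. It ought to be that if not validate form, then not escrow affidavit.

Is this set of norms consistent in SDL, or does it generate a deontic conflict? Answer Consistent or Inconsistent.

Consistent

Premise 1 is O(¬issue_refund → quarantine_amendment); even if O(quarantine_amendment) held, inferring O(¬issue_refund) would be affirming the consequent — invalid.
So O(¬issue_refund) is not derivable, and the apparent clash with O(issue_refund) does not arise.
A world satisfying every obligation exists (e.g. audit_memo=false, cease_operations=false, escrow_affidavit=true, escrow_memo=true, issue_refund=true, log_permit=true, quarantine_amendment=true, quarantine_evidence=true, tag_asset=false, validate_form=true); no atom is both obligatory and forbidden, so the set is consistent.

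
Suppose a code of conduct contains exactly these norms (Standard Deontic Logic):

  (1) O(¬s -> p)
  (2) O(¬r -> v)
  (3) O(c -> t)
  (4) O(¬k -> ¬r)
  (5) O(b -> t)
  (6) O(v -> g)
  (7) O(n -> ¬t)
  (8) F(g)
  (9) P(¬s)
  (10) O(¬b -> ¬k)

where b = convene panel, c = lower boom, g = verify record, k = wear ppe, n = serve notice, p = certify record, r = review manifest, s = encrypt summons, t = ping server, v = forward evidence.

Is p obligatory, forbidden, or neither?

Premise 1 is O(¬s -> p), but O(¬s) is not derivable from the premises (the permission P(¬s) asserts only ¬O(s), not O(¬s)), so it does not yield O(p).
No premise or chain of K-axiom applications forces O(p), and none forces O(¬p). So p is neither obligatory nor forbidden under these norms.

Neither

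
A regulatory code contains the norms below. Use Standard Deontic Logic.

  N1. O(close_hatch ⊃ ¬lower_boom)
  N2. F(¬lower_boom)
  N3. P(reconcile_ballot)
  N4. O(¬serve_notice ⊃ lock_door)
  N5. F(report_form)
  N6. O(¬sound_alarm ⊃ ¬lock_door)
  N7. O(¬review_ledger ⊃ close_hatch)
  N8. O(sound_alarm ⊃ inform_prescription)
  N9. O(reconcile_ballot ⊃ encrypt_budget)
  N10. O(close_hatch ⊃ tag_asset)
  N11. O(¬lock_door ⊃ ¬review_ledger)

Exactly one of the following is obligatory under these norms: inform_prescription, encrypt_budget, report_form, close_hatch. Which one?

F(¬lower_boom) at premise 2 means O(lower_boom).
Premise 1 is O(close_hatch ⊃ ¬lower_boom); contrapositively O(lower_boom ⊃ ¬close_hatch). Since O(lower_boom) holds, K gives O(¬close_hatch).
The contrapositive of premise 7 (O(¬review_ledger ⊃ close_hatch)) is O(¬close_hatch ⊃ review_ledger), and O(¬close_hatch) is already established, so O(review_ledger).
Premise 11, O(¬lock_door ⊃ ¬review_ledger), contraposes to O(review_ledger ⊃ lock_door); with O(review_ledger) we get O(lock_door).
The contrapositive of premise 6 (O(¬sound_alarm ⊃ ¬lock_door)) is O(lock_door ⊃ sound_alarm), and O(lock_door) is already established, so O(sound_alarm).
With premise 8, O(sound_alarm ⊃ inform_prescription), the K-axiom yields O(inform_prescription).
So O(inform_prescription) holds — inform_prescription is obligatory. None of the other listed options is made obligatory by any chain of premises.

inform_prescription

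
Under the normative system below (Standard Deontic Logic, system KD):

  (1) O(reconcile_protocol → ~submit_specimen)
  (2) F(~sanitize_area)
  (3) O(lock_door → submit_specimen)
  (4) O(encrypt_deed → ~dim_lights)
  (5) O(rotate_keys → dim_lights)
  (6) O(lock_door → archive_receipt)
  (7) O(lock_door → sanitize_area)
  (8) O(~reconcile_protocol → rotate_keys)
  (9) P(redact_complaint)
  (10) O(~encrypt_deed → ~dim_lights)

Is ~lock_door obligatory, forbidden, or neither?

By case analysis on ~encrypt_deed: premise 10 gives O(~encrypt_deed → ~dim_lights) and premise 4 gives O(encrypt_deed → ~dim_lights), so O(~dim_lights) either way.
Premise 5 is O(rotate_keys → dim_lights); contrapositively O(~dim_lights → ~rotate_keys). Since O(~dim_lights) holds, K gives O(~rotate_keys).
Premise 8, O(~reconcile_protocol → rotate_keys), contraposes to O(~rotate_keys → reconcile_protocol); with O(~rotate_keys) we get O(reconcile_protocol).
Applying K to premise 1 (O(reconcile_protocol → ~submit_specimen)) and O(reconcile_protocol) yields O(~submit_specimen).
The contrapositive of premise 3 (O(lock_door → submit_specimen)) is O(~submit_specimen → ~lock_door), and O(~submit_specimen) is already established, so O(~lock_door).
Premises 2, 6, 7, 9 do not contribute to this derivation.
Hence ~lock_door is obligatory.

Obligatory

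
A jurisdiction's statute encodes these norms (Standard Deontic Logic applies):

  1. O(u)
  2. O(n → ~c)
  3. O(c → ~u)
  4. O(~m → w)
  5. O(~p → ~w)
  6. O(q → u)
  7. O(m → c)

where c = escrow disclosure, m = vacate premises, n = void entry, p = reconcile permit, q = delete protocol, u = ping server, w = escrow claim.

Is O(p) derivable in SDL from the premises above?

From premise 1 we have O(u).
Premise 3, O(c → ~u), contraposes to O(u → ~c); with O(u) we get O(~c).
The contrapositive of premise 7 (O(m → c)) is O(~c → ~m), and O(~c) is already established, so O(~m).
Premise 4 is O(~m → w); since O(~m), deontic closure gives O(w).
Premise 5 is O(~p → ~w); contrapositively O(w → p). Since O(w) holds, K gives O(p).
Premises 2, 6 do not contribute to this derivation.
So O(p) follows.

Yes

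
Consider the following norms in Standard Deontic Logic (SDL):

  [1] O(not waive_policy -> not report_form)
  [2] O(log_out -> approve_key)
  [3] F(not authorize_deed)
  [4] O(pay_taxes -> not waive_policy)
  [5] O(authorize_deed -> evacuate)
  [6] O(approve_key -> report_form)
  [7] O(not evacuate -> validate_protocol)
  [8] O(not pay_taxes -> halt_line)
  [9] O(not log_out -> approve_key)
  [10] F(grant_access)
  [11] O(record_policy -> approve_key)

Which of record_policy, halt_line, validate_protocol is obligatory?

Premises 2 and 9 cover both cases: O(log_out -> approve_key) and O(not log_out -> approve_key). Since log_out ∨ not log_out is a tautology, O(approve_key) follows.
Premise 6 is O(approve_key -> report_form); since O(approve_key), deontic closure gives O(report_form).
The contrapositive of premise 1 (O(not waive_policy -> not report_form)) is O(report_form -> waive_policy), and O(report_form) is already established, so O(waive_policy).
The contrapositive of premise 4 (O(pay_taxes -> not waive_policy)) is O(waive_policy -> not pay_taxes), and O(waive_policy) is already established, so O(not pay_taxes).
With premise 8, O(not pay_taxes -> halt_line), the K-axiom yields O(halt_line).
So O(halt_line) holds — halt_line is obligatory. None of the other listed options is made obligatory by any chain of premises.

halt_line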